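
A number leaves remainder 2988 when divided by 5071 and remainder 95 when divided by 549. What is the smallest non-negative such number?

682502

Write x = 2988 + 5071·k. Then 5071·k ≡ 95 − 2988 ≡ 401 (mod 549).
Need 5071⁻¹ mod 549. Extended Euclid on (549, 130):
549 = 4·130 + 29
130 = 4·29 + 14
29 = 2·14 + 1
14 = 14·1 + 0
Back-substitute:
1 = 29 − 2·14
1 = −2·130 + 9·29
1 = 9·549 − 38·130
5071⁻¹ ≡ 511 (mod 549), so k ≡ 511·401 ≡ 134 (mod 549).
x = 2988 + 5071·134 = 682502.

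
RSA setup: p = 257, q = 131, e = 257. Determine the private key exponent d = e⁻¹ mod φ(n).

φ(n) = (p−1)(q−1) = 256·130 = 33280.
Need d with 257·d ≡ 1 (mod 33280). Apply the extended Euclidean algorithm:
33280 = 129×257 + 127
257 = 2×127 + 3
127 = 42×3 + 1
3 = 3×1 + 0
Back-substitute:
1 = 127 − 42·3
1 = −42·257 + 85·127
1 = 85·33280 − 11007·257
So 257·(-11007) ≡ 1 (mod 33280), hence d ≡ -11007 ≡ 22273 (mod 33280).

22273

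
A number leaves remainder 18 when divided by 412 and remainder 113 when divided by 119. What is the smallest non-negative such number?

Write x = 18 + 412·k. Then 412·k ≡ 113 − 18 ≡ 95 (mod 119).
Need 412⁻¹ mod 119. Extended Euclid on (119, 55):
119 = 2×55 + 9
55 = 6×9 + 1
9 = 9×1 + 0
Back-substitute:
1 = 55 − 6·9
1 = −6·119 + 13·55
412⁻¹ ≡ 13 (mod 119), so k ≡ 13·95 ≡ 45 (mod 119).
x = 18 + 412·45 = 18558.

18558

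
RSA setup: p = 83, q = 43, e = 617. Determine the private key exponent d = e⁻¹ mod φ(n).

3137

φ(n) = (p−1)(q−1) = 82·42 = 3444.
Need d with 617·d ≡ 1 (mod 3444). Apply the extended Euclidean algorithm:
3444 = 5*617 + 359
617 = 1*359 + 258
359 = 1*258 + 101
258 = 2*101 + 56
101 = 1*56 + 45
56 = 1*45 + 11
45 = 4*11 + 1
11 = 11*1 + 0
Back-substitute:
1 = 45 − 4·11
1 = −4·56 + 5·45
1 = 5·101 − 9·56
1 = −9·258 + 23·101
1 = 23·359 − 32·258
1 = −32·617 + 55·359
1 = 55·3444 − 307·617
So 617·(-307) ≡ 1 (mod 3444), hence d ≡ -307 ≡ 3137 (mod 3444).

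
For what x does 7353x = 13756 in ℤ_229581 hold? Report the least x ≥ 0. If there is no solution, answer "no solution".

gcd(7353, 229581):
229581 = 31*7353 + 1638
7353 = 4*1638 + 801
1638 = 2*801 + 36
801 = 22*36 + 9
36 = 4*9 + 0
gcd = 9, but 9 ∤ 13756, so the congruence has no solution.

no solution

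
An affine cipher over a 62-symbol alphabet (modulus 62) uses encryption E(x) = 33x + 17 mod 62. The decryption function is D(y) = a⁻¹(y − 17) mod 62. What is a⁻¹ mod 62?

47

Apply the Euclidean algorithm to 62 and 33:
62 = 1*33 + 29
33 = 1*29 + 4
29 = 7*4 + 1
4 = 4*1 + 0
Since gcd(33, 62) = 1, back-substitute to write 1 as a combination:
1 = 29 − 7·4
1 = −7·33 + 8·29
1 = 8·62 − 15·33
Thus 33·(-15) ≡ 1 (mod 62); reducing, -15 mod 62 = 47.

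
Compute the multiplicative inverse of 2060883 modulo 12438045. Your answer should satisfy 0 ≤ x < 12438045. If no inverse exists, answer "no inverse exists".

Compute gcd(2060883, 12438045):
12438045 = 6×2060883 + 72747
2060883 = 28×72747 + 23967
72747 = 3×23967 + 846
23967 = 28×846 + 279
846 = 3×279 + 9
279 = 31×9 + 0
Since gcd = 9 > 1, 2060883 is not a unit mod 12438045.

no inverse exists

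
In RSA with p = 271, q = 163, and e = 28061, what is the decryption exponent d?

14381

φ(n) = (p−1)(q−1) = 270·162 = 43740.
Need d with 28061·d ≡ 1 (mod 43740). Apply the extended Euclidean algorithm:
43740 = 1×28061 + 15679
28061 = 1×15679 + 12382
15679 = 1×12382 + 3297
12382 = 3×3297 + 2491
3297 = 1×2491 + 806
2491 = 3×806 + 73
806 = 11×73 + 3
73 = 24×3 + 1
3 = 3×1 + 0
Back-substitute:
1 = 73 − 24·3
1 = −24·806 + 265·73
1 = 265·2491 − 819·806
1 = −819·3297 + 1084·2491
1 = 1084·12382 − 4071·3297
1 = −4071·15679 + 5155·12382
1 = 5155·28061 − 9226·15679
1 = −9226·43740 + 14381·28061
So 28061·14381 ≡ 1 (mod 43740), hence d = 14381.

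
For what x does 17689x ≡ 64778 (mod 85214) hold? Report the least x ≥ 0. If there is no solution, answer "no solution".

First find gcd(17689, 85214):
85214 = 4·17689 + 14458
17689 = 1·14458 + 3231
14458 = 4·3231 + 1534
3231 = 2·1534 + 163
1534 = 9·163 + 67
163 = 2·67 + 29
67 = 2·29 + 9
29 = 3·9 + 2
9 = 4·2 + 1
2 = 2·1 + 0
gcd = 1, so a unique solution mod 85214 exists.
Back-substitute for the Bézout coefficients:
1 = 9 − 4·2
1 = −4·29 + 13·9
1 = 13·67 − 30·29
1 = −30·163 + 73·67
1 = 73·1534 − 687·163
1 = −687·3231 + 1447·1534
1 = 1447·14458 − 6475·3231
1 = −6475·17689 + 7922·14458
1 = 7922·85214 − 38163·17689
So 17689·(-38163) ≡ 1 (mod 85214), giving 17689⁻¹ ≡ 47051.
x ≡ 17689⁻¹·64778 ≡ 47051·64778 ≡ 20540 (mod 85214).

20540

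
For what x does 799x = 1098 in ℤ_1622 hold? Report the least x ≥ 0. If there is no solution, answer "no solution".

314

First find gcd(799, 1622):
1622 = 2·799 + 24
799 = 33·24 + 7
24 = 3·7 + 3
7 = 2·3 + 1
3 = 3·1 + 0
gcd = 1, so a unique solution mod 1622 exists.
Back-substitute for the Bézout coefficients:
1 = 7 − 2·3
1 = −2·24 + 7·7
1 = 7·799 − 233·24
1 = −233·1622 + 473·799
So 799·(473) ≡ 1 (mod 1622), giving 799⁻¹ ≡ 473.
x ≡ 799⁻¹·1098 ≡ 473·1098 ≡ 314 (mod 1622).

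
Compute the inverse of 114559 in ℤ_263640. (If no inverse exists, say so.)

188119

Extended Euclidean algorithm:
263640 = 2×114559 + 34522
114559 = 3×34522 + 10993
34522 = 3×10993 + 1543
10993 = 7×1543 + 192
1543 = 8×192 + 7
192 = 27×7 + 3
7 = 2×3 + 1
3 = 3×1 + 0
gcd = 1, so the inverse exists. Back-substitute:
1 = 7 − 2·3
1 = −2·192 + 55·7
1 = 55·1543 − 442·192
1 = −442·10993 + 3149·1543
1 = 3149·34522 − 9889·10993
1 = −9889·114559 + 32816·34522
1 = 32816·263640 − 75521·114559
Hence 114559⁻¹ ≡ -75521 ≡ 188119 (mod 263640).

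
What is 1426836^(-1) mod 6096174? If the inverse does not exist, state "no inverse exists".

Compute gcd(1426836, 6096174):
6096174 = 4×1426836 + 388830
1426836 = 3×388830 + 260346
388830 = 1×260346 + 128484
260346 = 2×128484 + 3378
128484 = 38×3378 + 120
3378 = 28×120 + 18
120 = 6×18 + 12
18 = 1×12 + 6
12 = 2×6 + 0
The gcd is 6, not 1, hence no inverse exists.

no inverse exists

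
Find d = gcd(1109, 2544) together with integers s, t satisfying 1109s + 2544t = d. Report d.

1

Repeated division:
2544 = 2·1109 + 326
1109 = 3·326 + 131
326 = 2·131 + 64
131 = 2·64 + 3
64 = 21·3 + 1
3 = 3·1 + 0
gcd(1109, 2544) = 1.
Back-substituting:
1 = 64 − 21·3
1 = −21·131 + 43·64
1 = 43·326 − 107·131
1 = −107·1109 + 364·326
1 = 364·2544 − 835·1109
So 1 = (364)·2544 + (-835)·1109.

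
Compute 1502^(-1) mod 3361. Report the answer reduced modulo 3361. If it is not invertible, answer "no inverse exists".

2589

Run Euclid on (3361, 1502):
3361 = 2×1502 + 357
1502 = 4×357 + 74
357 = 4×74 + 61
74 = 1×61 + 13
61 = 4×13 + 9
13 = 1×9 + 4
9 = 2×4 + 1
4 = 4×1 + 0
Since gcd(1502, 3361) = 1, back-substitute to write 1 as a combination:
1 = 9 − 2·4
1 = −2·13 + 3·9
1 = 3·61 − 14·13
1 = −14·74 + 17·61
1 = 17·357 − 82·74
1 = −82·1502 + 345·357
1 = 345·3361 − 772·1502
Hence 1502⁻¹ ≡ -772 ≡ 2589 (mod 3361).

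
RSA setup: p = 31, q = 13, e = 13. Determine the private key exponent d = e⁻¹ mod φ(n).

φ(n) = (p−1)(q−1) = 30·12 = 360.
Need d with 13·d ≡ 1 (mod 360). Apply the extended Euclidean algorithm:
360 = 27×13 + 9
13 = 1×9 + 4
9 = 2×4 + 1
4 = 4×1 + 0
Back-substitute:
1 = 9 − 2·4
1 = −2·13 + 3·9
1 = 3·360 − 83·13
So 13·(-83) ≡ 1 (mod 360), hence d ≡ -83 ≡ 277 (mod 360).

277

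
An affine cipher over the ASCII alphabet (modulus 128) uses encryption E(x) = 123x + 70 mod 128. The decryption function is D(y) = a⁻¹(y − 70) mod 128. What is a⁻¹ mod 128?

Extended Euclidean algorithm:
128 = 1×123 + 5
123 = 24×5 + 3
5 = 1×3 + 2
3 = 1×2 + 1
2 = 2×1 + 0
The gcd is 1. Working backward:
1 = 3 − 2
1 = −5 + 2·3
1 = 2·123 − 49·5
1 = −49·128 + 51·123
So 123·51 ≡ 1 (mod 128).

51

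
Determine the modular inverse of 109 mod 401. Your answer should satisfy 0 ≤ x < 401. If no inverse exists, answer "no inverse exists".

298

gcd(401, 109) by repeated division:
401 = 3·109 + 74
109 = 1·74 + 35
74 = 2·35 + 4
35 = 8·4 + 3
4 = 1·3 + 1
3 = 3·1 + 0
Since gcd(109, 401) = 1, back-substitute to write 1 as a combination:
1 = 4 − 3
1 = −35 + 9·4
1 = 9·74 − 19·35
1 = −19·109 + 28·74
1 = 28·401 − 103·109
Hence 109⁻¹ ≡ -103 ≡ 298 (mod 401).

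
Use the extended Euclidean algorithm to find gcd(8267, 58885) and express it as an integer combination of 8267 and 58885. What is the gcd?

1

Apply Euclid's algorithm to 58885 and 8267:
58885 = 7×8267 + 1016
8267 = 8×1016 + 139
1016 = 7×139 + 43
139 = 3×43 + 10
43 = 4×10 + 3
10 = 3×3 + 1
3 = 3×1 + 0
gcd(8267, 58885) = 1.
Working backward:
1 = 10 − 3·3
1 = −3·43 + 13·10
1 = 13·139 − 42·43
1 = −42·1016 + 307·139
1 = 307·8267 − 2498·1016
1 = −2498·58885 + 17793·8267
So 1 = (-2498)·58885 + (17793)·8267.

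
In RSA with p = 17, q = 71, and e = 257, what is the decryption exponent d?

φ(n) = (p−1)(q−1) = 16·70 = 1120.
Need d with 257·d ≡ 1 (mod 1120). Apply the extended Euclidean algorithm:
1120 = 4×257 + 92
257 = 2×92 + 73
92 = 1×73 + 19
73 = 3×19 + 16
19 = 1×16 + 3
16 = 5×3 + 1
3 = 3×1 + 0
Back-substitute:
1 = 16 − 5·3
1 = −5·19 + 6·16
1 = 6·73 − 23·19
1 = −23·92 + 29·73
1 = 29·257 − 81·92
1 = −81·1120 + 353·257
So 257·353 ≡ 1 (mod 1120), hence d = 353.

353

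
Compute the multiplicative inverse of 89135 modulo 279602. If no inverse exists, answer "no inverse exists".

216699

Extended Euclidean algorithm:
279602 = 3·89135 + 12197
89135 = 7·12197 + 3756
12197 = 3·3756 + 929
3756 = 4·929 + 40
929 = 23·40 + 9
40 = 4·9 + 4
9 = 2·4 + 1
4 = 4·1 + 0
The gcd is 1. Working backward:
1 = 9 − 2·4
1 = −2·40 + 9·9
1 = 9·929 − 209·40
1 = −209·3756 + 845·929
1 = 845·12197 − 2744·3756
1 = −2744·89135 + 20053·12197
1 = 20053·279602 − 62903·89135
Thus 89135·(-62903) ≡ 1 (mod 279602); reducing, -62903 mod 279602 = 216699.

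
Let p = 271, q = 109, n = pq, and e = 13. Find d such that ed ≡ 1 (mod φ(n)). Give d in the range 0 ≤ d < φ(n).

26917

φ(n) = (p−1)(q−1) = 270·108 = 29160.
Need d with 13·d ≡ 1 (mod 29160). Apply the extended Euclidean algorithm:
29160 = 2243·13 + 1
13 = 13·1 + 0
Back-substitute:
1 = 29160 − 2243·13
So 13·(-2243) ≡ 1 (mod 29160), hence d ≡ -2243 ≡ 26917 (mod 29160).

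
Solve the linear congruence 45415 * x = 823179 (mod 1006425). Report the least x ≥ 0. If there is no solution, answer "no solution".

no solution

gcd(45415, 1006425):
1006425 = 22×45415 + 7295
45415 = 6×7295 + 1645
7295 = 4×1645 + 715
1645 = 2×715 + 215
715 = 3×215 + 70
215 = 3×70 + 5
70 = 14×5 + 0
gcd = 5, but 5 ∤ 823179, so the congruence has no solution.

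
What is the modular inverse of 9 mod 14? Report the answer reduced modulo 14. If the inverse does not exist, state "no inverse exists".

Apply the Euclidean algorithm to 14 and 9:
14 = 1·9 + 5
9 = 1·5 + 4
5 = 1·4 + 1
4 = 4·1 + 0
gcd = 1, so the inverse exists. Back-substitute:
1 = 5 − 4
1 = −9 + 2·5
1 = 2·14 − 3·9
Thus 9·(-3) ≡ 1 (mod 14); reducing, -3 mod 14 = 11.

11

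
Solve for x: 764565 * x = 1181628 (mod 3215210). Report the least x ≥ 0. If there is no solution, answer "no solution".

gcd(764565, 3215210):
3215210 = 4×764565 + 156950
764565 = 4×156950 + 136765
156950 = 1×136765 + 20185
136765 = 6×20185 + 15655
20185 = 1×15655 + 4530
15655 = 3×4530 + 2065
4530 = 2×2065 + 400
2065 = 5×400 + 65
400 = 6×65 + 10
65 = 6×10 + 5
10 = 2×5 + 0
gcd = 5, but 5 ∤ 1181628, so the congruence has no solution.

no solution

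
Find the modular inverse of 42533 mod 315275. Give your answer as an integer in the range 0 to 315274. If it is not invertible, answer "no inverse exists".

9147

Extended Euclidean algorithm:
315275 = 7·42533 + 17544
42533 = 2·17544 + 7445
17544 = 2·7445 + 2654
7445 = 2·2654 + 2137
2654 = 1·2137 + 517
2137 = 4·517 + 69
517 = 7·69 + 34
69 = 2·34 + 1
34 = 34·1 + 0
The gcd is 1. Working backward:
1 = 69 − 2·34
1 = −2·517 + 15·69
1 = 15·2137 − 62·517
1 = −62·2654 + 77·2137
1 = 77·7445 − 216·2654
1 = −216·17544 + 509·7445
1 = 509·42533 − 1234·17544
1 = −1234·315275 + 9147·42533
So 42533·9147 ≡ 1 (mod 315275).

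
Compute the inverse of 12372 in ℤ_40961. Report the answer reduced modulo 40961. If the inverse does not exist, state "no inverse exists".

Apply the Euclidean algorithm to 40961 and 12372:
40961 = 3*12372 + 3845
12372 = 3*3845 + 837
3845 = 4*837 + 497
837 = 1*497 + 340
497 = 1*340 + 157
340 = 2*157 + 26
157 = 6*26 + 1
26 = 26*1 + 0
Since gcd(12372, 40961) = 1, back-substitute to write 1 as a combination:
1 = 157 − 6·26
1 = −6·340 + 13·157
1 = 13·497 − 19·340
1 = −19·837 + 32·497
1 = 32·3845 − 147·837
1 = −147·12372 + 473·3845
1 = 473·40961 − 1566·12372
Thus 12372·(-1566) ≡ 1 (mod 40961); reducing, -1566 mod 40961 = 39395.

39395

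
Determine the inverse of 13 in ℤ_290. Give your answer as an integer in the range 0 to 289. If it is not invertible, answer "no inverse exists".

67

Apply the Euclidean algorithm to 290 and 13:
290 = 22·13 + 4
13 = 3·4 + 1
4 = 4·1 + 0
gcd = 1, so the inverse exists. Back-substitute:
1 = 13 − 3·4
1 = −3·290 + 67·13
So 13·67 ≡ 1 (mod 290).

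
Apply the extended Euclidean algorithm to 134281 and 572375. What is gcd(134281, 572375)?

1

Repeated division:
572375 = 4·134281 + 35251
134281 = 3·35251 + 28528
35251 = 1·28528 + 6723
28528 = 4·6723 + 1636
6723 = 4·1636 + 179
1636 = 9·179 + 25
179 = 7·25 + 4
25 = 6·4 + 1
4 = 4·1 + 0
gcd(134281, 572375) = 1.
Working backward:
1 = 25 − 6·4
1 = −6·179 + 43·25
1 = 43·1636 − 393·179
1 = −393·6723 + 1615·1636
1 = 1615·28528 − 6853·6723
1 = −6853·35251 + 8468·28528
1 = 8468·134281 − 32257·35251
1 = −32257·572375 + 137496·134281
So 1 = (-32257)·572375 + (137496)·134281.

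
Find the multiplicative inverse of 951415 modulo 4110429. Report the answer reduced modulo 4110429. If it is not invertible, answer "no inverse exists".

Apply the Euclidean algorithm to 4110429 and 951415:
4110429 = 4·951415 + 304769
951415 = 3·304769 + 37108
304769 = 8·37108 + 7905
37108 = 4·7905 + 5488
7905 = 1·5488 + 2417
5488 = 2·2417 + 654
2417 = 3·654 + 455
654 = 1·455 + 199
455 = 2·199 + 57
199 = 3·57 + 28
57 = 2·28 + 1
28 = 28·1 + 0
gcd = 1, so the inverse exists. Back-substitute:
1 = 57 − 2·28
1 = −2·199 + 7·57
1 = 7·455 − 16·199
1 = −16·654 + 23·455
1 = 23·2417 − 85·654
1 = −85·5488 + 193·2417
1 = 193·7905 − 278·5488
1 = −278·37108 + 1305·7905
1 = 1305·304769 − 10718·37108
1 = −10718·951415 + 33459·304769
1 = 33459·4110429 − 144554·951415
Hence 951415⁻¹ ≡ -144554 ≡ 3965875 (mod 4110429).

3965875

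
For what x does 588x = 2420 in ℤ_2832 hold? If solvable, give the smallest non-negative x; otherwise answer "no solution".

no solution

gcd(588, 2832):
2832 = 4·588 + 480
588 = 1·480 + 108
480 = 4·108 + 48
108 = 2·48 + 12
48 = 4·12 + 0
gcd = 12, but 12 ∤ 2420, so the congruence has no solution.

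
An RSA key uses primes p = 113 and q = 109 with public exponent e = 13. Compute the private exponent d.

φ(n) = (p−1)(q−1) = 112·108 = 12096.
Need d with 13·d ≡ 1 (mod 12096). Apply the extended Euclidean algorithm:
12096 = 930·13 + 6
13 = 2·6 + 1
6 = 6·1 + 0
Back-substitute:
1 = 13 − 2·6
1 = −2·12096 + 1861·13
So 13·1861 ≡ 1 (mod 12096), hence d = 1861.

1861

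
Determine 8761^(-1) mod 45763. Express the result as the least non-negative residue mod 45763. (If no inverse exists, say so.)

Run Euclid on (45763, 8761):
45763 = 5×8761 + 1958
8761 = 4×1958 + 929
1958 = 2×929 + 100
929 = 9×100 + 29
100 = 3×29 + 13
29 = 2×13 + 3
13 = 4×3 + 1
3 = 3×1 + 0
The gcd is 1. Working backward:
1 = 13 − 4·3
1 = −4·29 + 9·13
1 = 9·100 − 31·29
1 = −31·929 + 288·100
1 = 288·1958 − 607·929
1 = −607·8761 + 2716·1958
1 = 2716·45763 − 14187·8761
Thus 8761·(-14187) ≡ 1 (mod 45763); reducing, -14187 mod 45763 = 31576.

31576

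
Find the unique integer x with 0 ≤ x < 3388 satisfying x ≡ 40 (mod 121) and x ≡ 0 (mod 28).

Write x = 40 + 121·k. Then 121·k ≡ 0 − 40 ≡ 16 (mod 28).
Need 121⁻¹ mod 28. Extended Euclid on (28, 9):
28 = 3×9 + 1
9 = 9×1 + 0
Back-substitute:
1 = 28 − 3·9
121⁻¹ ≡ 25 (mod 28), so k ≡ 25·16 ≡ 8 (mod 28).
x = 40 + 121·8 = 1008.

1008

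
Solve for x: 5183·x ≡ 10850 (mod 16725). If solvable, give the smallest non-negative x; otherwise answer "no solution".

First find gcd(5183, 16725):
16725 = 3·5183 + 1176
5183 = 4·1176 + 479
1176 = 2·479 + 218
479 = 2·218 + 43
218 = 5·43 + 3
43 = 14·3 + 1
3 = 3·1 + 0
gcd = 1, so a unique solution mod 16725 exists.
Back-substitute for the Bézout coefficients:
1 = 43 − 14·3
1 = −14·218 + 71·43
1 = 71·479 − 156·218
1 = −156·1176 + 383·479
1 = 383·5183 − 1688·1176
1 = −1688·16725 + 5447·5183
So 5183·(5447) ≡ 1 (mod 16725), giving 5183⁻¹ ≡ 5447.
x ≡ 5183⁻¹·10850 ≡ 5447·10850 ≡ 10525 (mod 16725).

10525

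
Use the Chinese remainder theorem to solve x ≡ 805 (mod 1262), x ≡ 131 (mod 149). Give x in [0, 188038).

Write x = 805 + 1262·k. Then 1262·k ≡ 131 − 805 ≡ 71 (mod 149).
Need 1262⁻¹ mod 149. Extended Euclid on (149, 70):
149 = 2×70 + 9
70 = 7×9 + 7
9 = 1×7 + 2
7 = 3×2 + 1
2 = 2×1 + 0
Back-substitute:
1 = 7 − 3·2
1 = −3·9 + 4·7
1 = 4·70 − 31·9
1 = −31·149 + 66·70
1262⁻¹ ≡ 66 (mod 149), so k ≡ 66·71 ≡ 67 (mod 149).
x = 805 + 1262·67 = 85359.

85359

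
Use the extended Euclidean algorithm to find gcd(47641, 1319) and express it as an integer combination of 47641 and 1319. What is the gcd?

Apply Euclid's algorithm to 47641 and 1319:
47641 = 36*1319 + 157
1319 = 8*157 + 63
157 = 2*63 + 31
63 = 2*31 + 1
31 = 31*1 + 0
gcd(47641, 1319) = 1.
Express as a combination:
1 = 63 − 2·31
1 = −2·157 + 5·63
1 = 5·1319 − 42·157
1 = −42·47641 + 1517·1319
So 1 = (-42)·47641 + (1517)·1319.

1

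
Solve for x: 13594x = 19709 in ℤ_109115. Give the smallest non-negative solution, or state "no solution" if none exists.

First find gcd(13594, 109115):
109115 = 8·13594 + 363
13594 = 37·363 + 163
363 = 2·163 + 37
163 = 4·37 + 15
37 = 2·15 + 7
15 = 2·7 + 1
7 = 7·1 + 0
gcd = 1, so a unique solution mod 109115 exists.
Back-substitute for the Bézout coefficients:
1 = 15 − 2·7
1 = −2·37 + 5·15
1 = 5·163 − 22·37
1 = −22·363 + 49·163
1 = 49·13594 − 1835·363
1 = −1835·109115 + 14729·13594
So 13594·(14729) ≡ 1 (mod 109115), giving 13594⁻¹ ≡ 14729.
x ≡ 13594⁻¹·19709 ≡ 14729·19709 ≡ 47961 (mod 109115).

47961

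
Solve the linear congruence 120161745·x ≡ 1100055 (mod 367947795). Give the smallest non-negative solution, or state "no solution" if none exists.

First find gcd(120161745, 367947795):
367947795 = 3×120161745 + 7462560
120161745 = 16×7462560 + 760785
7462560 = 9×760785 + 615495
760785 = 1×615495 + 145290
615495 = 4×145290 + 34335
145290 = 4×34335 + 7950
34335 = 4×7950 + 2535
7950 = 3×2535 + 345
2535 = 7×345 + 120
345 = 2×120 + 105
120 = 1×105 + 15
105 = 7×15 + 0
gcd = 15 and 15 | 1100055, so solutions exist. Divide through by 15: 8010783x ≡ 73337 (mod 24529853).
Now find 8010783⁻¹ mod 24529853:
24529853 = 3*8010783 + 497504
8010783 = 16*497504 + 50719
497504 = 9*50719 + 41033
50719 = 1*41033 + 9686
41033 = 4*9686 + 2289
9686 = 4*2289 + 530
2289 = 4*530 + 169
530 = 3*169 + 23
169 = 7*23 + 8
23 = 2*8 + 7
8 = 1*7 + 1
7 = 7*1 + 0
Back-substitute:
1 = 8 − 7
1 = −23 + 3·8
1 = 3·169 − 22·23
1 = −22·530 + 69·169
1 = 69·2289 − 298·530
1 = −298·9686 + 1261·2289
1 = 1261·41033 − 5342·9686
1 = −5342·50719 + 6603·41033
1 = 6603·497504 − 64769·50719
1 = −64769·8010783 + 1042907·497504
1 = 1042907·24529853 − 3193490·8010783
So 8010783·(-3193490) ≡ 1 (mod 24529853), i.e. 8010783⁻¹ ≡ 21336363.
Then x ≡ 21336363·73337 ≡ 10060314 (mod 24529853); the smallest non-negative solution is x = 10060314.

10060314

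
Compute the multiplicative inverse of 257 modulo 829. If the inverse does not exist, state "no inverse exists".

100

Apply the Euclidean algorithm to 829 and 257:
829 = 3·257 + 58
257 = 4·58 + 25
58 = 2·25 + 8
25 = 3·8 + 1
8 = 8·1 + 0
The gcd is 1. Working backward:
1 = 25 − 3·8
1 = −3·58 + 7·25
1 = 7·257 − 31·58
1 = −31·829 + 100·257
So 257·100 ≡ 1 (mod 829).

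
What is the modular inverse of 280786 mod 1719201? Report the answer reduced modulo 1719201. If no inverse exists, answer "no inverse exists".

no inverse exists

Euclidean algorithm on 1719201, 280786:
1719201 = 6·280786 + 34485
280786 = 8·34485 + 4906
34485 = 7·4906 + 143
4906 = 34·143 + 44
143 = 3·44 + 11
44 = 4·11 + 0
Since gcd = 11 > 1, 280786 is not a unit mod 1719201.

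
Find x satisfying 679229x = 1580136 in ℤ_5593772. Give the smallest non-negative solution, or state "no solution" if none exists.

First find gcd(679229, 5593772):
5593772 = 8*679229 + 159940
679229 = 4*159940 + 39469
159940 = 4*39469 + 2064
39469 = 19*2064 + 253
2064 = 8*253 + 40
253 = 6*40 + 13
40 = 3*13 + 1
13 = 13*1 + 0
gcd = 1, so a unique solution mod 5593772 exists.
Back-substitute for the Bézout coefficients:
1 = 40 − 3·13
1 = −3·253 + 19·40
1 = 19·2064 − 155·253
1 = −155·39469 + 2964·2064
1 = 2964·159940 − 12011·39469
1 = −12011·679229 + 51008·159940
1 = 51008·5593772 − 420075·679229
So 679229·(-420075) ≡ 1 (mod 5593772), giving 679229⁻¹ ≡ 5173697.
x ≡ 679229⁻¹·1580136 ≡ 5173697·1580136 ≡ 3730408 (mod 5593772).

3730408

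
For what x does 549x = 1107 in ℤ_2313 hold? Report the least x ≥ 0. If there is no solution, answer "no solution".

First find gcd(549, 2313):
2313 = 4*549 + 117
549 = 4*117 + 81
117 = 1*81 + 36
81 = 2*36 + 9
36 = 4*9 + 0
gcd = 9 and 9 | 1107, so solutions exist. Divide through by 9: 61x ≡ 123 (mod 257).
Now find 61⁻¹ mod 257:
257 = 4×61 + 13
61 = 4×13 + 9
13 = 1×9 + 4
9 = 2×4 + 1
4 = 4×1 + 0
Back-substitute:
1 = 9 − 2·4
1 = −2·13 + 3·9
1 = 3·61 − 14·13
1 = −14·257 + 59·61
So 61⁻¹ ≡ 59 (mod 257).
Then x ≡ 59·123 ≡ 61 (mod 257); the smallest non-negative solution is x = 61.

61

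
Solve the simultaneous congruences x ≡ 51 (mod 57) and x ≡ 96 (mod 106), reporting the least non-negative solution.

Write x = 51 + 57·k. Then 57·k ≡ 96 − 51 ≡ 45 (mod 106).
Need 57⁻¹ mod 106. Extended Euclid on (106, 57):
106 = 1·57 + 49
57 = 1·49 + 8
49 = 6·8 + 1
8 = 8·1 + 0
Back-substitute:
1 = 49 − 6·8
1 = −6·57 + 7·49
1 = 7·106 − 13·57
57⁻¹ ≡ 93 (mod 106), so k ≡ 93·45 ≡ 51 (mod 106).
x = 51 + 57·51 = 2958.

2958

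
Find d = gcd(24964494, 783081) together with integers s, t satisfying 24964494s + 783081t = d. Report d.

Repeated division:
24964494 = 31·783081 + 688983
783081 = 1·688983 + 94098
688983 = 7·94098 + 30297
94098 = 3·30297 + 3207
30297 = 9·3207 + 1434
3207 = 2·1434 + 339
1434 = 4·339 + 78
339 = 4·78 + 27
78 = 2·27 + 24
27 = 1·24 + 3
24 = 8·3 + 0
gcd(24964494, 783081) = 3.
Back-substituting:
3 = 27 − 24
3 = −78 + 3·27
3 = 3·339 − 13·78
3 = −13·1434 + 55·339
3 = 55·3207 − 123·1434
3 = −123·30297 + 1162·3207
3 = 1162·94098 − 3609·30297
3 = −3609·688983 + 26425·94098
3 = 26425·783081 − 30034·688983
3 = −30034·24964494 + 957479·783081
So 3 = (-30034)·24964494 + (957479)·783081.

3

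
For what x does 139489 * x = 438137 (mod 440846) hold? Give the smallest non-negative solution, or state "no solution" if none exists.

First find gcd(139489, 440846):
440846 = 3×139489 + 22379
139489 = 6×22379 + 5215
22379 = 4×5215 + 1519
5215 = 3×1519 + 658
1519 = 2×658 + 203
658 = 3×203 + 49
203 = 4×49 + 7
49 = 7×7 + 0
gcd = 7 and 7 | 438137, so solutions exist. Divide through by 7: 19927x ≡ 62591 (mod 62978).
Now find 19927⁻¹ mod 62978:
62978 = 3*19927 + 3197
19927 = 6*3197 + 745
3197 = 4*745 + 217
745 = 3*217 + 94
217 = 2*94 + 29
94 = 3*29 + 7
29 = 4*7 + 1
7 = 7*1 + 0
Back-substitute:
1 = 29 − 4·7
1 = −4·94 + 13·29
1 = 13·217 − 30·94
1 = −30·745 + 103·217
1 = 103·3197 − 442·745
1 = −442·19927 + 2755·3197
1 = 2755·62978 − 8707·19927
So 19927·(-8707) ≡ 1 (mod 62978), i.e. 19927⁻¹ ≡ 54271.
Then x ≡ 54271·62591 ≡ 31775 (mod 62978); the smallest non-negative solution is x = 31775.

31775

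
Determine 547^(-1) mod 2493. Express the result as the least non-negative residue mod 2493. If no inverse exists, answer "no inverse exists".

1741

Extended Euclidean algorithm:
2493 = 4*547 + 305
547 = 1*305 + 242
305 = 1*242 + 63
242 = 3*63 + 53
63 = 1*53 + 10
53 = 5*10 + 3
10 = 3*3 + 1
3 = 3*1 + 0
Since gcd(547, 2493) = 1, back-substitute to write 1 as a combination:
1 = 10 − 3·3
1 = −3·53 + 16·10
1 = 16·63 − 19·53
1 = −19·242 + 73·63
1 = 73·305 − 92·242
1 = −92·547 + 165·305
1 = 165·2493 − 752·547
So 547·(-752) ≡ 1 (mod 2493), and -752 ≡ 1741 (mod 2493).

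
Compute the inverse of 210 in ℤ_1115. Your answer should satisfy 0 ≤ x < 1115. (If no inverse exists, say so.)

Compute gcd(210, 1115):
1115 = 5*210 + 65
210 = 3*65 + 15
65 = 4*15 + 5
15 = 3*5 + 0
gcd(210, 1115) = 5 ≠ 1, so 210 has no multiplicative inverse modulo 1115.

no inverse exists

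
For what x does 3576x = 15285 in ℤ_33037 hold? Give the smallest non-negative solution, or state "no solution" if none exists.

3247

First find gcd(3576, 33037):
33037 = 9×3576 + 853
3576 = 4×853 + 164
853 = 5×164 + 33
164 = 4×33 + 32
33 = 1×32 + 1
32 = 32×1 + 0
gcd = 1, so a unique solution mod 33037 exists.
Back-substitute for the Bézout coefficients:
1 = 33 − 32
1 = −164 + 5·33
1 = 5·853 − 26·164
1 = −26·3576 + 109·853
1 = 109·33037 − 1007·3576
So 3576·(-1007) ≡ 1 (mod 33037), giving 3576⁻¹ ≡ 32030.
x ≡ 3576⁻¹·15285 ≡ 32030·15285 ≡ 3247 (mod 33037).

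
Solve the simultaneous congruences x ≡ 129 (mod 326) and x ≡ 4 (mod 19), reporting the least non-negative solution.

Write x = 129 + 326·k. Then 326·k ≡ 4 − 129 ≡ 8 (mod 19).
Need 326⁻¹ mod 19. Extended Euclid on (19, 3):
19 = 6·3 + 1
3 = 3·1 + 0
Back-substitute:
1 = 19 − 6·3
326⁻¹ ≡ 13 (mod 19), so k ≡ 13·8 ≡ 9 (mod 19).
x = 129 + 326·9 = 3063.

3063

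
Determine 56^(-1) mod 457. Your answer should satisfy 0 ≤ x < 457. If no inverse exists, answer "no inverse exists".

253

Apply the Euclidean algorithm to 457 and 56:
457 = 8·56 + 9
56 = 6·9 + 2
9 = 4·2 + 1
2 = 2·1 + 0
The gcd is 1. Working backward:
1 = 9 − 4·2
1 = −4·56 + 25·9
1 = 25·457 − 204·56
So 56·(-204) ≡ 1 (mod 457), and -204 ≡ 253 (mod 457).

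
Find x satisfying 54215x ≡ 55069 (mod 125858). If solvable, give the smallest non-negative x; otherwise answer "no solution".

70787

First find gcd(54215, 125858):
125858 = 2×54215 + 17428
54215 = 3×17428 + 1931
17428 = 9×1931 + 49
1931 = 39×49 + 20
49 = 2×20 + 9
20 = 2×9 + 2
9 = 4×2 + 1
2 = 2×1 + 0
gcd = 1, so a unique solution mod 125858 exists.
Back-substitute for the Bézout coefficients:
1 = 9 − 4·2
1 = −4·20 + 9·9
1 = 9·49 − 22·20
1 = −22·1931 + 867·49
1 = 867·17428 − 7825·1931
1 = −7825·54215 + 24342·17428
1 = 24342·125858 − 56509·54215
So 54215·(-56509) ≡ 1 (mod 125858), giving 54215⁻¹ ≡ 69349.
x ≡ 54215⁻¹·55069 ≡ 69349·55069 ≡ 70787 (mod 125858).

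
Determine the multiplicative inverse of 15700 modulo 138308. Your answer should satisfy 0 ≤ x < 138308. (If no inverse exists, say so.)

Compute gcd(15700, 138308):
138308 = 8×15700 + 12708
15700 = 1×12708 + 2992
12708 = 4×2992 + 740
2992 = 4×740 + 32
740 = 23×32 + 4
32 = 8×4 + 0
Since gcd = 4 > 1, 15700 is not a unit mod 138308.

no inverse exists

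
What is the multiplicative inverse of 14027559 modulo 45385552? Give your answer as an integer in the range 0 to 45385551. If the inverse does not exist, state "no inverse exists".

39917767

gcd(45385552, 14027559) by repeated division:
45385552 = 3×14027559 + 3302875
14027559 = 4×3302875 + 816059
3302875 = 4×816059 + 38639
816059 = 21×38639 + 4640
38639 = 8×4640 + 1519
4640 = 3×1519 + 83
1519 = 18×83 + 25
83 = 3×25 + 8
25 = 3×8 + 1
8 = 8×1 + 0
Since gcd(14027559, 45385552) = 1, back-substitute to write 1 as a combination:
1 = 25 − 3·8
1 = −3·83 + 10·25
1 = 10·1519 − 183·83
1 = −183·4640 + 559·1519
1 = 559·38639 − 4655·4640
1 = −4655·816059 + 98314·38639
1 = 98314·3302875 − 397911·816059
1 = −397911·14027559 + 1689958·3302875
1 = 1689958·45385552 − 5467785·14027559
Thus 14027559·(-5467785) ≡ 1 (mod 45385552); reducing, -5467785 mod 45385552 = 39917767.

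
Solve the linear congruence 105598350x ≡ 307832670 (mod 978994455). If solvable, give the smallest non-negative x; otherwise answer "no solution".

First find gcd(105598350, 978994455):
978994455 = 9*105598350 + 28609305
105598350 = 3*28609305 + 19770435
28609305 = 1*19770435 + 8838870
19770435 = 2*8838870 + 2092695
8838870 = 4*2092695 + 468090
2092695 = 4*468090 + 220335
468090 = 2*220335 + 27420
220335 = 8*27420 + 975
27420 = 28*975 + 120
975 = 8*120 + 15
120 = 8*15 + 0
gcd = 15 and 15 | 307832670, so solutions exist. Divide through by 15: 7039890x ≡ 20522178 (mod 65266297).
Now find 7039890⁻¹ mod 65266297:
65266297 = 9·7039890 + 1907287
7039890 = 3·1907287 + 1318029
1907287 = 1·1318029 + 589258
1318029 = 2·589258 + 139513
589258 = 4·139513 + 31206
139513 = 4·31206 + 14689
31206 = 2·14689 + 1828
14689 = 8·1828 + 65
1828 = 28·65 + 8
65 = 8·8 + 1
8 = 8·1 + 0
Back-substitute:
1 = 65 − 8·8
1 = −8·1828 + 225·65
1 = 225·14689 − 1808·1828
1 = −1808·31206 + 3841·14689
1 = 3841·139513 − 17172·31206
1 = −17172·589258 + 72529·139513
1 = 72529·1318029 − 162230·589258
1 = −162230·1907287 + 234759·1318029
1 = 234759·7039890 − 866507·1907287
1 = −866507·65266297 + 8033322·7039890
So 7039890⁻¹ ≡ 8033322 (mod 65266297).
Then x ≡ 8033322·20522178 ≡ 33651850 (mod 65266297); the smallest non-negative solution is x = 33651850.

33651850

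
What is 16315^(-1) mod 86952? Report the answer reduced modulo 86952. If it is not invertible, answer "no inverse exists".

gcd(86952, 16315) by repeated division:
86952 = 5*16315 + 5377
16315 = 3*5377 + 184
5377 = 29*184 + 41
184 = 4*41 + 20
41 = 2*20 + 1
20 = 20*1 + 0
The gcd is 1. Working backward:
1 = 41 − 2·20
1 = −2·184 + 9·41
1 = 9·5377 − 263·184
1 = −263·16315 + 798·5377
1 = 798·86952 − 4253·16315
Thus 16315·(-4253) ≡ 1 (mod 86952); reducing, -4253 mod 86952 = 82699.

82699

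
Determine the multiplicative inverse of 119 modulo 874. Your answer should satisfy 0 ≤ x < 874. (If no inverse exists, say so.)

Extended Euclidean algorithm:
874 = 7·119 + 41
119 = 2·41 + 37
41 = 1·37 + 4
37 = 9·4 + 1
4 = 4·1 + 0
gcd = 1, so the inverse exists. Back-substitute:
1 = 37 − 9·4
1 = −9·41 + 10·37
1 = 10·119 − 29·41
1 = −29·874 + 213·119
So 119·213 ≡ 1 (mod 874).

213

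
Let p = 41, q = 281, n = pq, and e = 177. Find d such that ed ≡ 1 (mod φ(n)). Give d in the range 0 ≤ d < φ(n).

φ(n) = (p−1)(q−1) = 40·280 = 11200.
Need d with 177·d ≡ 1 (mod 11200). Apply the extended Euclidean algorithm:
11200 = 63×177 + 49
177 = 3×49 + 30
49 = 1×30 + 19
30 = 1×19 + 11
19 = 1×11 + 8
11 = 1×8 + 3
8 = 2×3 + 2
3 = 1×2 + 1
2 = 2×1 + 0
Back-substitute:
1 = 3 − 2
1 = −8 + 3·3
1 = 3·11 − 4·8
1 = −4·19 + 7·11
1 = 7·30 − 11·19
1 = −11·49 + 18·30
1 = 18·177 − 65·49
1 = −65·11200 + 4113·177
So 177·4113 ≡ 1 (mod 11200), hence d = 4113.

4113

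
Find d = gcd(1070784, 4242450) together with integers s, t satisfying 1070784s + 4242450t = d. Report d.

6

Euclidean algorithm:
4242450 = 3·1070784 + 1030098
1070784 = 1·1030098 + 40686
1030098 = 25·40686 + 12948
40686 = 3·12948 + 1842
12948 = 7·1842 + 54
1842 = 34·54 + 6
54 = 9·6 + 0
gcd(1070784, 4242450) = 6.
Back-substituting:
6 = 1842 − 34·54
6 = −34·12948 + 239·1842
6 = 239·40686 − 751·12948
6 = −751·1030098 + 19014·40686
6 = 19014·1070784 − 19765·1030098
6 = −19765·4242450 + 78309·1070784
So 6 = (-19765)·4242450 + (78309)·1070784.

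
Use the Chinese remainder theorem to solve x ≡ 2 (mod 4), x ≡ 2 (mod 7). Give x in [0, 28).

2

Write x = 2 + 4·k. Then 4·k ≡ 2 − 2 ≡ 0 (mod 7).
Need 4⁻¹ mod 7. Extended Euclid on (7, 4):
7 = 1×4 + 3
4 = 1×3 + 1
3 = 3×1 + 0
Back-substitute:
1 = 4 − 3
1 = −7 + 2·4
4⁻¹ ≡ 2 (mod 7), so k ≡ 2·0 ≡ 0 (mod 7).
x = 2 + 4·0 = 2.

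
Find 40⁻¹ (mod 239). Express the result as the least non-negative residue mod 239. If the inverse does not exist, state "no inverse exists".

Extended Euclidean algorithm:
239 = 5·40 + 39
40 = 1·39 + 1
39 = 39·1 + 0
Since gcd(40, 239) = 1, back-substitute to write 1 as a combination:
1 = 40 − 39
1 = −239 + 6·40
So 40·6 ≡ 1 (mod 239).

6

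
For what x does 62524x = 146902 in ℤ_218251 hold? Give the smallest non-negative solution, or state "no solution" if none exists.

no solution

gcd(62524, 218251):
218251 = 3×62524 + 30679
62524 = 2×30679 + 1166
30679 = 26×1166 + 363
1166 = 3×363 + 77
363 = 4×77 + 55
77 = 1×55 + 22
55 = 2×22 + 11
22 = 2×11 + 0
gcd = 11, but 11 ∤ 146902, so the congruence has no solution.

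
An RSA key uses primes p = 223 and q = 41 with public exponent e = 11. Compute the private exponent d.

5651

φ(n) = (p−1)(q−1) = 222·40 = 8880.
Need d with 11·d ≡ 1 (mod 8880). Apply the extended Euclidean algorithm:
8880 = 807*11 + 3
11 = 3*3 + 2
3 = 1*2 + 1
2 = 2*1 + 0
Back-substitute:
1 = 3 − 2
1 = −11 + 4·3
1 = 4·8880 − 3229·11
So 11·(-3229) ≡ 1 (mod 8880), hence d ≡ -3229 ≡ 5651 (mod 8880).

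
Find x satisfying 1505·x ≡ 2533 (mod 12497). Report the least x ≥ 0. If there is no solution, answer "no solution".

First find gcd(1505, 12497):
12497 = 8·1505 + 457
1505 = 3·457 + 134
457 = 3·134 + 55
134 = 2·55 + 24
55 = 2·24 + 7
24 = 3·7 + 3
7 = 2·3 + 1
3 = 3·1 + 0
gcd = 1, so a unique solution mod 12497 exists.
Back-substitute for the Bézout coefficients:
1 = 7 − 2·3
1 = −2·24 + 7·7
1 = 7·55 − 16·24
1 = −16·134 + 39·55
1 = 39·457 − 133·134
1 = −133·1505 + 438·457
1 = 438·12497 − 3637·1505
So 1505·(-3637) ≡ 1 (mod 12497), giving 1505⁻¹ ≡ 8860.
x ≡ 1505⁻¹·2533 ≡ 8860·2533 ≡ 10265 (mod 12497).

10265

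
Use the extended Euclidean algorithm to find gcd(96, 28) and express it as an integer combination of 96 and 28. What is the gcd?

4

Repeated division:
96 = 3*28 + 12
28 = 2*12 + 4
12 = 3*4 + 0
gcd(96, 28) = 4.
Working backward:
4 = 28 − 2·12
4 = −2·96 + 7·28
So 4 = (-2)·96 + (7)·28.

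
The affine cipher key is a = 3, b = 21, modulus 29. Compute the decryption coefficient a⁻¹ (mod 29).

10

Run Euclid on (29, 3):
29 = 9×3 + 2
3 = 1×2 + 1
2 = 2×1 + 0
The gcd is 1. Working backward:
1 = 3 − 2
1 = −29 + 10·3
So 3·10 ≡ 1 (mod 29).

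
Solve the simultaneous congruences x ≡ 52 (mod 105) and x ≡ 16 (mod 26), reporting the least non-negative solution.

1732

Write x = 52 + 105·k. Then 105·k ≡ 16 − 52 ≡ 16 (mod 26).
Need 105⁻¹ mod 26. Extended Euclid on (26, 1):
26 = 26·1 + 0
105⁻¹ ≡ 1 (mod 26), so k ≡ 1·16 ≡ 16 (mod 26).
x = 52 + 105·16 = 1732.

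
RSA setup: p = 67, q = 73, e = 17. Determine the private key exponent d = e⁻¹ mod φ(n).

φ(n) = (p−1)(q−1) = 66·72 = 4752.
Need d with 17·d ≡ 1 (mod 4752). Apply the extended Euclidean algorithm:
4752 = 279·17 + 9
17 = 1·9 + 8
9 = 1·8 + 1
8 = 8·1 + 0
Back-substitute:
1 = 9 − 8
1 = −17 + 2·9
1 = 2·4752 − 559·17
So 17·(-559) ≡ 1 (mod 4752), hence d ≡ -559 ≡ 4193 (mod 4752).

4193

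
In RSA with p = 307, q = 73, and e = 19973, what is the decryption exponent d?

12605

φ(n) = (p−1)(q−1) = 306·72 = 22032.
Need d with 19973·d ≡ 1 (mod 22032). Apply the extended Euclidean algorithm:
22032 = 1*19973 + 2059
19973 = 9*2059 + 1442
2059 = 1*1442 + 617
1442 = 2*617 + 208
617 = 2*208 + 201
208 = 1*201 + 7
201 = 28*7 + 5
7 = 1*5 + 2
5 = 2*2 + 1
2 = 2*1 + 0
Back-substitute:
1 = 5 − 2·2
1 = −2·7 + 3·5
1 = 3·201 − 86·7
1 = −86·208 + 89·201
1 = 89·617 − 264·208
1 = −264·1442 + 617·617
1 = 617·2059 − 881·1442
1 = −881·19973 + 8546·2059
1 = 8546·22032 − 9427·19973
So 19973·(-9427) ≡ 1 (mod 22032), hence d ≡ -9427 ≡ 12605 (mod 22032).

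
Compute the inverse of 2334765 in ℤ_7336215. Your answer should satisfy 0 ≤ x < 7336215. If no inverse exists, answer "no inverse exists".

no inverse exists

Compute gcd(2334765, 7336215):
7336215 = 3·2334765 + 331920
2334765 = 7·331920 + 11325
331920 = 29·11325 + 3495
11325 = 3·3495 + 840
3495 = 4·840 + 135
840 = 6·135 + 30
135 = 4·30 + 15
30 = 2·15 + 0
The gcd is 15, not 1, hence no inverse exists.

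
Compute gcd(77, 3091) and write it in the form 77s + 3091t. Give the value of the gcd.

Repeated division:
3091 = 40*77 + 11
77 = 7*11 + 0
gcd(77, 3091) = 11.
Express as a combination:
11 = 3091 − 40·77
So 11 = (1)·3091 + (-40)·77.

11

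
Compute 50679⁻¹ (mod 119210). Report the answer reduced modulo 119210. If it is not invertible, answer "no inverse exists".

Extended Euclidean algorithm:
119210 = 2·50679 + 17852
50679 = 2·17852 + 14975
17852 = 1·14975 + 2877
14975 = 5·2877 + 590
2877 = 4·590 + 517
590 = 1·517 + 73
517 = 7·73 + 6
73 = 12·6 + 1
6 = 6·1 + 0
The gcd is 1. Working backward:
1 = 73 − 12·6
1 = −12·517 + 85·73
1 = 85·590 − 97·517
1 = −97·2877 + 473·590
1 = 473·14975 − 2462·2877
1 = −2462·17852 + 2935·14975
1 = 2935·50679 − 8332·17852
1 = −8332·119210 + 19599·50679
So 50679·19599 ≡ 1 (mod 119210).

19599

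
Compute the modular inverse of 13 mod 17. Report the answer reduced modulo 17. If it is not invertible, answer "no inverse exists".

Run Euclid on (17, 13):
17 = 1×13 + 4
13 = 3×4 + 1
4 = 4×1 + 0
gcd = 1, so the inverse exists. Back-substitute:
1 = 13 − 3·4
1 = −3·17 + 4·13
So 13·4 ≡ 1 (mod 17).

4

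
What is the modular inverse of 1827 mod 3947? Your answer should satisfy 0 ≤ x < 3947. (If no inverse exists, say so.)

229

Run Euclid on (3947, 1827):
3947 = 2×1827 + 293
1827 = 6×293 + 69
293 = 4×69 + 17
69 = 4×17 + 1
17 = 17×1 + 0
Since gcd(1827, 3947) = 1, back-substitute to write 1 as a combination:
1 = 69 − 4·17
1 = −4·293 + 17·69
1 = 17·1827 − 106·293
1 = −106·3947 + 229·1827
So 1827·229 ≡ 1 (mod 3947).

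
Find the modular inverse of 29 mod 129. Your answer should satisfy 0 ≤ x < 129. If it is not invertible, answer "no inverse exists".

gcd(129, 29) by repeated division:
129 = 4*29 + 13
29 = 2*13 + 3
13 = 4*3 + 1
3 = 3*1 + 0
Since gcd(29, 129) = 1, back-substitute to write 1 as a combination:
1 = 13 − 4·3
1 = −4·29 + 9·13
1 = 9·129 − 40·29
So 29·(-40) ≡ 1 (mod 129), and -40 ≡ 89 (mod 129).

89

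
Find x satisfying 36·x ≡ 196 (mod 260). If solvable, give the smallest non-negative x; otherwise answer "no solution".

First find gcd(36, 260):
260 = 7*36 + 8
36 = 4*8 + 4
8 = 2*4 + 0
gcd = 4 and 4 | 196, so solutions exist. Divide through by 4: 9x ≡ 49 (mod 65).
Now find 9⁻¹ mod 65:
65 = 7·9 + 2
9 = 4·2 + 1
2 = 2·1 + 0
Back-substitute:
1 = 9 − 4·2
1 = −4·65 + 29·9
So 9⁻¹ ≡ 29 (mod 65).
Then x ≡ 29·49 ≡ 56 (mod 65); the smallest non-negative solution is x = 56.

56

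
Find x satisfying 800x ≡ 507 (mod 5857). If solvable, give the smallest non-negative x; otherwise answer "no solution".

4020

First find gcd(800, 5857):
5857 = 7*800 + 257
800 = 3*257 + 29
257 = 8*29 + 25
29 = 1*25 + 4
25 = 6*4 + 1
4 = 4*1 + 0
gcd = 1, so a unique solution mod 5857 exists.
Back-substitute for the Bézout coefficients:
1 = 25 − 6·4
1 = −6·29 + 7·25
1 = 7·257 − 62·29
1 = −62·800 + 193·257
1 = 193·5857 − 1413·800
So 800·(-1413) ≡ 1 (mod 5857), giving 800⁻¹ ≡ 4444.
x ≡ 800⁻¹·507 ≡ 4444·507 ≡ 4020 (mod 5857).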